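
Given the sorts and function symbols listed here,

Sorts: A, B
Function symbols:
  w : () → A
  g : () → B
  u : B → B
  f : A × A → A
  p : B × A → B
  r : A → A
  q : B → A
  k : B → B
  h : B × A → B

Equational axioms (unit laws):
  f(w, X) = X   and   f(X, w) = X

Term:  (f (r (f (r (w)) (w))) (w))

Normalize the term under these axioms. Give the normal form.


1. (f (r (f (r (w)) (w))) (w))  →  (r (f (r (w)) (w)))
2. (r (f (r (w)) (w)))  →  (r (r (w)))

normal form = (r (r (w)))


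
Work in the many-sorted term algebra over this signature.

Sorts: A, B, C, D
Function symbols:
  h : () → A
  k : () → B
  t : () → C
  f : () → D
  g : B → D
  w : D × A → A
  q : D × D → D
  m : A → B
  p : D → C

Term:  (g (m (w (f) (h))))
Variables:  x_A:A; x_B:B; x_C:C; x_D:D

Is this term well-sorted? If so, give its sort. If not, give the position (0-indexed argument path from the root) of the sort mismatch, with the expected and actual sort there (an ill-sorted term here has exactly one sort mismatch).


well-sorted; sort = D

      (f) : D
      (h) : A
    (w (f) (h)) : A
  (m (w (f) (h))) : B
(g (m (w (f) (h)))) : D


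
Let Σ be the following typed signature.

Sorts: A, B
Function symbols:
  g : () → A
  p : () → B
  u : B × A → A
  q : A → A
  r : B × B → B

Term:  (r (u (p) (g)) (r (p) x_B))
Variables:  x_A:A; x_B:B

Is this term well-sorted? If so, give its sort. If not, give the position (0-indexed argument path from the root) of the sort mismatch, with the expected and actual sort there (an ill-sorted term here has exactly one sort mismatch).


ill-sorted at position [0]: expected B, got A

    (p) : B
    (g) : A
  (u (p) (g)) : A
    (p) : B
    x_B : B
  (r (p) x_B) : B
(r (u (p) (g)) (r (p) x_B)) : ✗ arg 0 at [0] has sort A, expected B


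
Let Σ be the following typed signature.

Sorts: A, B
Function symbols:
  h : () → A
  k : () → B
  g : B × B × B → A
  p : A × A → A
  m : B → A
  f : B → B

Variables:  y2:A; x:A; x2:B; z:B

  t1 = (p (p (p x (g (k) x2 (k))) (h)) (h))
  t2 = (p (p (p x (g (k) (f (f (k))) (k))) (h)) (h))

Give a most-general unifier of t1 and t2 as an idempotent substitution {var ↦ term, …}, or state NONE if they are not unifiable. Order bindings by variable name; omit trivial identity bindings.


{x2 ↦ (f (f (k)))}


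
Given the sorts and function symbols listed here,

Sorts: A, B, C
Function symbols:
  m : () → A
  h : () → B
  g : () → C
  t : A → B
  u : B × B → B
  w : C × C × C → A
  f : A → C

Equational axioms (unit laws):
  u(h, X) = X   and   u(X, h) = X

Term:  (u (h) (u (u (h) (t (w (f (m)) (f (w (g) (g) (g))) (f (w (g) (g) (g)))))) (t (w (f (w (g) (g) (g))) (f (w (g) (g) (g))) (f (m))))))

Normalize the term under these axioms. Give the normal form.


normal form = (u (t (w (f (m)) (f (w (g) (g) (g))) (f (w (g) (g) (g))))) (t (w (f (w (g) (g) (g))) (f (w (g) (g) (g))) (f (m)))))

1. (u (h) (u (u (h) (t (w (f (m)) (f (w (g) (g) (g))) (f (w (g) (g) (g)))))) (t (w (f (w (g) (g) (g))) (f (w (g) (g) (g))) (f (m))))))  →  (u (u (h) (t (w (f (m)) (f (w (g) (g) (g))) (f (w (g) (g) (g)))))) (t (w (f (w (g) (g) (g))) (f (w (g) (g) (g))) (f (m)))))
2. (u (u (h) (t (w (f (m)) (f (w (g) (g) (g))) (f (w (g) (g) (g)))))) (t (w (f (w (g) (g) (g))) (f (w (g) (g) (g))) (f (m)))))  →  (u (t (w (f (m)) (f (w (g) (g) (g))) (f (w (g) (g) (g))))) (t (w (f (w (g) (g) (g))) (f (w (g) (g) (g))) (f (m)))))


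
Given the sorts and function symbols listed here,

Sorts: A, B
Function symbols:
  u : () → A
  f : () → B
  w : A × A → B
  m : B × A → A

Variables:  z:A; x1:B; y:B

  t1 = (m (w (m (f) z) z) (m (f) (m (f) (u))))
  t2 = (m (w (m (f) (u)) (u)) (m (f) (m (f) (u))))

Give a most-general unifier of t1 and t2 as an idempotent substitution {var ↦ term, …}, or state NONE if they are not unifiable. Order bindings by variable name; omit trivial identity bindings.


{z ↦ (u)}


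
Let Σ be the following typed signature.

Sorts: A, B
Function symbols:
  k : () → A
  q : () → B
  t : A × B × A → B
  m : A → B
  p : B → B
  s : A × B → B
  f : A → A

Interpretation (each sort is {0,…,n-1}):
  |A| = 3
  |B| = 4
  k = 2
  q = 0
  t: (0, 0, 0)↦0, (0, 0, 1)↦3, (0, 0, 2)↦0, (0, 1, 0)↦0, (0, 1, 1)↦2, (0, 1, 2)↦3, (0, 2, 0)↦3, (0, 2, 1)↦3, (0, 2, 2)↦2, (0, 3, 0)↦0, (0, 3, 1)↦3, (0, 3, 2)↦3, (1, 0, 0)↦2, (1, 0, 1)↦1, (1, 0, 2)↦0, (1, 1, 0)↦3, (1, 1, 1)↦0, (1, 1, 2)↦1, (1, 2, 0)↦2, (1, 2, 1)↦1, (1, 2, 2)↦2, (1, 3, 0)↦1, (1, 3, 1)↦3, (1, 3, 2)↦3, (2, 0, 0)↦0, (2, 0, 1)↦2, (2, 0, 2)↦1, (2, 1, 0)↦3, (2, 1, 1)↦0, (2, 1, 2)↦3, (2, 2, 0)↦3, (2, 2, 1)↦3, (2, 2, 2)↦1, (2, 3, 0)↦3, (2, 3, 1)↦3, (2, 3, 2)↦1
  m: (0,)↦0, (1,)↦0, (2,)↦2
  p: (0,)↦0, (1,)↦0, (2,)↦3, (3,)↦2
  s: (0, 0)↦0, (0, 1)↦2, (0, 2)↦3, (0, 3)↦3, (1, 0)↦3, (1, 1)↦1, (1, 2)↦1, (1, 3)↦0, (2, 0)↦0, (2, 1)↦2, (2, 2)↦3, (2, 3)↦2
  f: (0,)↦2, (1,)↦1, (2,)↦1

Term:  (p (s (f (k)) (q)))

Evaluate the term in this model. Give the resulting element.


value = 2

  k = 2
  (f (k)) = f(2,) = 1
  q = 0
  (s (f (k)) (q)) = s(1, 0) = 3
  (p (s (f (k)) (q))) = p(3,) = 2


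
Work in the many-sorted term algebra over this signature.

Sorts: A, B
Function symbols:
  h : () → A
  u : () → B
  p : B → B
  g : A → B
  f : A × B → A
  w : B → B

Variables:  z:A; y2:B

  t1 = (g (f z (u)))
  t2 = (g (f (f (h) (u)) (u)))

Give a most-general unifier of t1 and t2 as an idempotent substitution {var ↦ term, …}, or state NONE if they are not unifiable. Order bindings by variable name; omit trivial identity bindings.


{z ↦ (f (h) (u))}


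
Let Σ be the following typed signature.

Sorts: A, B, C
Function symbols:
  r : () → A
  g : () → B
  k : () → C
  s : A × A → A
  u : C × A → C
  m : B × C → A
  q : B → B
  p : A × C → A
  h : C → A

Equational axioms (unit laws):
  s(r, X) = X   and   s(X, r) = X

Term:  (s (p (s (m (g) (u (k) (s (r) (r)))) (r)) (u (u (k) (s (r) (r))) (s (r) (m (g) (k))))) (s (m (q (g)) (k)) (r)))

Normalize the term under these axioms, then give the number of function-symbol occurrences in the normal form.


1. (s (p (s (m (g) (u (k) (s (r) (r)))) (r)) (u (u (k) (s (r) (r))) (s (r) (m (g) (k))))) (s (m (q (g)) (k)) (r)))  →  (s (p (m (g) (u (k) (s (r) (r)))) (u (u (k) (s (r) (r))) (s (r) (m (g) (k))))) (s (m (q (g)) (k)) (r)))
2. (s (p (m (g) (u (k) (s (r) (r)))) (u (u (k) (s (r) (r))) (s (r) (m (g) (k))))) (s (m (q (g)) (k)) (r)))  →  (s (p (m (g) (u (k) (r))) (u (u (k) (s (r) (r))) (s (r) (m (g) (k))))) (s (m (q (g)) (k)) (r)))
3. (s (p (m (g) (u (k) (r))) (u (u (k) (s (r) (r))) (s (r) (m (g) (k))))) (s (m (q (g)) (k)) (r)))  →  (s (p (m (g) (u (k) (r))) (u (u (k) (r)) (s (r) (m (g) (k))))) (s (m (q (g)) (k)) (r)))
4. (s (p (m (g) (u (k) (r))) (u (u (k) (r)) (s (r) (m (g) (k))))) (s (m (q (g)) (k)) (r)))  →  (s (p (m (g) (u (k) (r))) (u (u (k) (r)) (m (g) (k)))) (s (m (q (g)) (k)) (r)))
5. (s (p (m (g) (u (k) (r))) (u (u (k) (r)) (m (g) (k)))) (s (m (q (g)) (k)) (r)))  →  (s (p (m (g) (u (k) (r))) (u (u (k) (r)) (m (g) (k)))) (m (q (g)) (k)))
normal form: (s (p (m (g) (u (k) (r))) (u (u (k) (r)) (m (g) (k)))) (m (q (g)) (k)))

size = 18


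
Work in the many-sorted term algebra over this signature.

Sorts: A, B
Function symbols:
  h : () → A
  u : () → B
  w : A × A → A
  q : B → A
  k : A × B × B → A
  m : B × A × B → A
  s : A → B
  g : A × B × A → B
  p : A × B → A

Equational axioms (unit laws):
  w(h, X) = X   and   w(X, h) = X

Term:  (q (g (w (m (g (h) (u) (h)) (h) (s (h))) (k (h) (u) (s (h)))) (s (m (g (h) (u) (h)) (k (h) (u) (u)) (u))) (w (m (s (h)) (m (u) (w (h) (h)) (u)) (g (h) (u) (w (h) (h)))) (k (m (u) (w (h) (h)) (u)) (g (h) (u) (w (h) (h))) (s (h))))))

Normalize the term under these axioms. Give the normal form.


normal form = (q (g (w (m (g (h) (u) (h)) (h) (s (h))) (k (h) (u) (s (h)))) (s (m (g (h) (u) (h)) (k (h) (u) (u)) (u))) (w (m (s (h)) (m (u) (h) (u)) (g (h) (u) (h))) (k (m (u) (h) (u)) (g (h) (u) (h)) (s (h))))))

1. (q (g (w (m (g (h) (u) (h)) (h) (s (h))) (k (h) (u) (s (h)))) (s (m (g (h) (u) (h)) (k (h) (u) (u)) (u))) (w (m (s (h)) (m (u) (w (h) (h)) (u)) (g (h) (u) (w (h) (h)))) (k (m (u) (w (h) (h)) (u)) (g (h) (u) (w (h) (h))) (s (h))))))  →  (q (g (w (m (g (h) (u) (h)) (h) (s (h))) (k (h) (u) (s (h)))) (s (m (g (h) (u) (h)) (k (h) (u) (u)) (u))) (w (m (s (h)) (m (u) (h) (u)) (g (h) (u) (w (h) (h)))) (k (m (u) (w (h) (h)) (u)) (g (h) (u) (w (h) (h))) (s (h))))))
2. (q (g (w (m (g (h) (u) (h)) (h) (s (h))) (k (h) (u) (s (h)))) (s (m (g (h) (u) (h)) (k (h) (u) (u)) (u))) (w (m (s (h)) (m (u) (h) (u)) (g (h) (u) (w (h) (h)))) (k (m (u) (w (h) (h)) (u)) (g (h) (u) (w (h) (h))) (s (h))))))  →  (q (g (w (m (g (h) (u) (h)) (h) (s (h))) (k (h) (u) (s (h)))) (s (m (g (h) (u) (h)) (k (h) (u) (u)) (u))) (w (m (s (h)) (m (u) (h) (u)) (g (h) (u) (h))) (k (m (u) (w (h) (h)) (u)) (g (h) (u) (w (h) (h))) (s (h))))))
3. (q (g (w (m (g (h) (u) (h)) (h) (s (h))) (k (h) (u) (s (h)))) (s (m (g (h) (u) (h)) (k (h) (u) (u)) (u))) (w (m (s (h)) (m (u) (h) (u)) (g (h) (u) (h))) (k (m (u) (w (h) (h)) (u)) (g (h) (u) (w (h) (h))) (s (h))))))  →  (q (g (w (m (g (h) (u) (h)) (h) (s (h))) (k (h) (u) (s (h)))) (s (m (g (h) (u) (h)) (k (h) (u) (u)) (u))) (w (m (s (h)) (m (u) (h) (u)) (g (h) (u) (h))) (k (m (u) (h) (u)) (g (h) (u) (w (h) (h))) (s (h))))))
4. (q (g (w (m (g (h) (u) (h)) (h) (s (h))) (k (h) (u) (s (h)))) (s (m (g (h) (u) (h)) (k (h) (u) (u)) (u))) (w (m (s (h)) (m (u) (h) (u)) (g (h) (u) (h))) (k (m (u) (h) (u)) (g (h) (u) (w (h) (h))) (s (h))))))  →  (q (g (w (m (g (h) (u) (h)) (h) (s (h))) (k (h) (u) (s (h)))) (s (m (g (h) (u) (h)) (k (h) (u) (u)) (u))) (w (m (s (h)) (m (u) (h) (u)) (g (h) (u) (h))) (k (m (u) (h) (u)) (g (h) (u) (h)) (s (h))))))


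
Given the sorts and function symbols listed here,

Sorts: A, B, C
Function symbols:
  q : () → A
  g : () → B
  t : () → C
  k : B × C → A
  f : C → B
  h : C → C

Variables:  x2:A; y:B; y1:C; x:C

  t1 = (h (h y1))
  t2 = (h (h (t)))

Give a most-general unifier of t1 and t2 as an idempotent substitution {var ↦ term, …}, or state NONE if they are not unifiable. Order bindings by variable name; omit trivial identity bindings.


{y1 ↦ (t)}


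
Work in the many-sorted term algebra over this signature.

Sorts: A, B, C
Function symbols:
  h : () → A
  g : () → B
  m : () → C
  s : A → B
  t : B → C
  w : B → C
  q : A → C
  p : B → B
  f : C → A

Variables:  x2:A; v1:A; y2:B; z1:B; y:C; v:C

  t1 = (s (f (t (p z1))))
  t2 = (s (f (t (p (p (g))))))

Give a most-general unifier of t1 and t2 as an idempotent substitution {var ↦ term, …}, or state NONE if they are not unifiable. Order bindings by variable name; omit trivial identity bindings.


{z1 ↦ (p (g))}


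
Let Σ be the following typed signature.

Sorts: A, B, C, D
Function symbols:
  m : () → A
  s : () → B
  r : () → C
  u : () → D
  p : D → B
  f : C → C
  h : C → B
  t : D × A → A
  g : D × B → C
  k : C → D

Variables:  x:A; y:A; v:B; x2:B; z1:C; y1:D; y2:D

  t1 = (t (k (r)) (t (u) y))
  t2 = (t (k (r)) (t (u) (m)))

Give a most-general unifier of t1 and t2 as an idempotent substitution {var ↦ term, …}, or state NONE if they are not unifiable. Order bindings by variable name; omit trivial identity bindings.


{y ↦ (m)}


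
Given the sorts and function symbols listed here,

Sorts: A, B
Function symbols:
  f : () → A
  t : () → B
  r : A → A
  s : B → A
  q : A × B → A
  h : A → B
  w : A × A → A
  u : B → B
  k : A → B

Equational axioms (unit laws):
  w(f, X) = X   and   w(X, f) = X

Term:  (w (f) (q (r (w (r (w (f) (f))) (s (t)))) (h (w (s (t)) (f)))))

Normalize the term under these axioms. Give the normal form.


normal form = (q (r (w (r (f)) (s (t)))) (h (s (t))))

1. (w (f) (q (r (w (r (w (f) (f))) (s (t)))) (h (w (s (t)) (f)))))  →  (q (r (w (r (w (f) (f))) (s (t)))) (h (w (s (t)) (f))))
2. (q (r (w (r (w (f) (f))) (s (t)))) (h (w (s (t)) (f))))  →  (q (r (w (r (f)) (s (t)))) (h (w (s (t)) (f))))
3. (q (r (w (r (f)) (s (t)))) (h (w (s (t)) (f))))  →  (q (r (w (r (f)) (s (t)))) (h (s (t))))


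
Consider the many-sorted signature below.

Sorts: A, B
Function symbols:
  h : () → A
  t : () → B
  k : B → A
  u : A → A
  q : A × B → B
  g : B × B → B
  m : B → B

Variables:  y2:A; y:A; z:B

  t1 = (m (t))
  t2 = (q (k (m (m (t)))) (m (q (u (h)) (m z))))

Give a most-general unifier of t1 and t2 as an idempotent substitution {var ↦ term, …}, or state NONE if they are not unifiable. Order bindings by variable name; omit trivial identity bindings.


NONE (not unifiable)

head clash or occurs-check failure — not unifiable


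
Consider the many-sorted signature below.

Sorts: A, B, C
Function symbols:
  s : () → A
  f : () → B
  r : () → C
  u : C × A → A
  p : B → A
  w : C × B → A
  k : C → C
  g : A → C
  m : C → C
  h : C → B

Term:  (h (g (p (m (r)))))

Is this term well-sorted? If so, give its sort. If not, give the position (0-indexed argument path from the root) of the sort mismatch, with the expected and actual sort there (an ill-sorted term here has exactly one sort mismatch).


ill-sorted at position [0, 0, 0]: expected B, got C

        (r) : C
      (m (r)) : C
    (p (m (r))) : ✗ arg 0 at [0, 0, 0] has sort C, expected B


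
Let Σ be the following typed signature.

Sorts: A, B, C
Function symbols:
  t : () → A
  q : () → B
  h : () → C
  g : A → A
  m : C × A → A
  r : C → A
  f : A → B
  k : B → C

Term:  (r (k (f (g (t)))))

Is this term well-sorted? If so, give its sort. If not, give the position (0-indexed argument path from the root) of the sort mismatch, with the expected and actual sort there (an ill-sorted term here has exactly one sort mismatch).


        (t) : A
      (g (t)) : A
    (f (g (t))) : B
  (k (f (g (t)))) : C
(r (k (f (g (t))))) : A

well-sorted; sort = A


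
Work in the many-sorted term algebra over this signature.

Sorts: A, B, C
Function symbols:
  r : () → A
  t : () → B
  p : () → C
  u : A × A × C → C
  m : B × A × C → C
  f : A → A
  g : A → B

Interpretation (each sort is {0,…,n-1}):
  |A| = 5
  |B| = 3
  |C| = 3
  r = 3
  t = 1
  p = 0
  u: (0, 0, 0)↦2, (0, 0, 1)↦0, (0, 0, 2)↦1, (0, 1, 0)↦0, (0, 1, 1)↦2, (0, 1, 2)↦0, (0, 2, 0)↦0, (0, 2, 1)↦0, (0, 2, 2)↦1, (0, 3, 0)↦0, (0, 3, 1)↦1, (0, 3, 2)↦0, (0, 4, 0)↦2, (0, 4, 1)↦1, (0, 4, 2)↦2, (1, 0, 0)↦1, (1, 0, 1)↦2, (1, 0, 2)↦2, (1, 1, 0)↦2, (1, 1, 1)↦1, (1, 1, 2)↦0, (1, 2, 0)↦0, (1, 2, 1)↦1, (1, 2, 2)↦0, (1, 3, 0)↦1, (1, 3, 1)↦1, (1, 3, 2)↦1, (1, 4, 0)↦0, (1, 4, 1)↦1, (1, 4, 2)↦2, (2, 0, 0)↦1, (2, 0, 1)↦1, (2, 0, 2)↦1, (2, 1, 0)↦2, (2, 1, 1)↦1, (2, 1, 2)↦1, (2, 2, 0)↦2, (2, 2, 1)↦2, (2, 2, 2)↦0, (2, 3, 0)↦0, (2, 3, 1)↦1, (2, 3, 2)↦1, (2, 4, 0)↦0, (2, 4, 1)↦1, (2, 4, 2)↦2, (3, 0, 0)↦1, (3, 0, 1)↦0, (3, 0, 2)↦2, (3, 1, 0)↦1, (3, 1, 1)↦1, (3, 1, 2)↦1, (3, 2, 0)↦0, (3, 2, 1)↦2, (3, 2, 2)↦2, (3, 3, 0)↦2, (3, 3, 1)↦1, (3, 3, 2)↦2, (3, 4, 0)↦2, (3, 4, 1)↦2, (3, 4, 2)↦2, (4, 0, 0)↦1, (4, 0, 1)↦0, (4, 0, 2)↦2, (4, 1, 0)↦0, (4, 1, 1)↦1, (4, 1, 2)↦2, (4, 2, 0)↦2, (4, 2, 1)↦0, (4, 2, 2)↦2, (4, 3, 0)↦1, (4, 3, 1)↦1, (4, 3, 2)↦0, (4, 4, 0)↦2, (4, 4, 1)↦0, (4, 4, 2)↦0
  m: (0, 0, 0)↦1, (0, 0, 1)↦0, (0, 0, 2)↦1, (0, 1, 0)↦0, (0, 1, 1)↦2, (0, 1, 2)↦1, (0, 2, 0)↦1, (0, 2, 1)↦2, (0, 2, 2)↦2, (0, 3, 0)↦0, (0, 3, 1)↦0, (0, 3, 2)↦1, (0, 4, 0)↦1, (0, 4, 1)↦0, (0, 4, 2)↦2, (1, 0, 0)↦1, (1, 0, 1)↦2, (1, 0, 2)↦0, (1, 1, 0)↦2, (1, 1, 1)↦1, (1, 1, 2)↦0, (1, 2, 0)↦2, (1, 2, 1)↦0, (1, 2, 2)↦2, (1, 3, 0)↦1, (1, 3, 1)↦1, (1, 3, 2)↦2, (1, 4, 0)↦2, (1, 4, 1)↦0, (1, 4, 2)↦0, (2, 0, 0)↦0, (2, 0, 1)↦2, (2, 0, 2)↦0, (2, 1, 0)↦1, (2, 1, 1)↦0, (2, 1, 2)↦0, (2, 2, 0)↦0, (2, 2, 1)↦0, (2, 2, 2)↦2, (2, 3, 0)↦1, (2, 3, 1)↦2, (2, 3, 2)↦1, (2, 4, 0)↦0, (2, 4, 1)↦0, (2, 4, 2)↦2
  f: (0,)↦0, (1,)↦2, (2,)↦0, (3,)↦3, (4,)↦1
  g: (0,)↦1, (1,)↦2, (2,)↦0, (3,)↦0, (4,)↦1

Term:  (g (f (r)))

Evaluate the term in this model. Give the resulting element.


value = 0

  r = 3
  (f (r)) = f(3,) = 3
  (g (f (r))) = g(3,) = 0


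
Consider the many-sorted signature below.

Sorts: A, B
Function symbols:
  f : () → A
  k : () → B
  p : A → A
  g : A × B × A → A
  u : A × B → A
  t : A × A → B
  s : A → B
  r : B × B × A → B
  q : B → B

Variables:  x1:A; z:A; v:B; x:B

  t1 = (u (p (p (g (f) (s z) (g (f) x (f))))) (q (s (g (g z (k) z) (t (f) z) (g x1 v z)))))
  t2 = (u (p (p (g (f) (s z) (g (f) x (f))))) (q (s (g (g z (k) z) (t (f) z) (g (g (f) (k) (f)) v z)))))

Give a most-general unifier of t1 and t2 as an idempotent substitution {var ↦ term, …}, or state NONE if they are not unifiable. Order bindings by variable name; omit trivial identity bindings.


{x1 ↦ (g (f) (k) (f))}


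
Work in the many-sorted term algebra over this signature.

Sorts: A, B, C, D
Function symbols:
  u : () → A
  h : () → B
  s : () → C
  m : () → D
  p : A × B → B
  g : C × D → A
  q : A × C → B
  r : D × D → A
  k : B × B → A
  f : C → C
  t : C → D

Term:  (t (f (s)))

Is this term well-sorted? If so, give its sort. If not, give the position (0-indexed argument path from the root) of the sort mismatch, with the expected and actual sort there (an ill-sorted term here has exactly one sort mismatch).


well-sorted; sort = D

    (s) : C
  (f (s)) : C
(t (f (s))) : D


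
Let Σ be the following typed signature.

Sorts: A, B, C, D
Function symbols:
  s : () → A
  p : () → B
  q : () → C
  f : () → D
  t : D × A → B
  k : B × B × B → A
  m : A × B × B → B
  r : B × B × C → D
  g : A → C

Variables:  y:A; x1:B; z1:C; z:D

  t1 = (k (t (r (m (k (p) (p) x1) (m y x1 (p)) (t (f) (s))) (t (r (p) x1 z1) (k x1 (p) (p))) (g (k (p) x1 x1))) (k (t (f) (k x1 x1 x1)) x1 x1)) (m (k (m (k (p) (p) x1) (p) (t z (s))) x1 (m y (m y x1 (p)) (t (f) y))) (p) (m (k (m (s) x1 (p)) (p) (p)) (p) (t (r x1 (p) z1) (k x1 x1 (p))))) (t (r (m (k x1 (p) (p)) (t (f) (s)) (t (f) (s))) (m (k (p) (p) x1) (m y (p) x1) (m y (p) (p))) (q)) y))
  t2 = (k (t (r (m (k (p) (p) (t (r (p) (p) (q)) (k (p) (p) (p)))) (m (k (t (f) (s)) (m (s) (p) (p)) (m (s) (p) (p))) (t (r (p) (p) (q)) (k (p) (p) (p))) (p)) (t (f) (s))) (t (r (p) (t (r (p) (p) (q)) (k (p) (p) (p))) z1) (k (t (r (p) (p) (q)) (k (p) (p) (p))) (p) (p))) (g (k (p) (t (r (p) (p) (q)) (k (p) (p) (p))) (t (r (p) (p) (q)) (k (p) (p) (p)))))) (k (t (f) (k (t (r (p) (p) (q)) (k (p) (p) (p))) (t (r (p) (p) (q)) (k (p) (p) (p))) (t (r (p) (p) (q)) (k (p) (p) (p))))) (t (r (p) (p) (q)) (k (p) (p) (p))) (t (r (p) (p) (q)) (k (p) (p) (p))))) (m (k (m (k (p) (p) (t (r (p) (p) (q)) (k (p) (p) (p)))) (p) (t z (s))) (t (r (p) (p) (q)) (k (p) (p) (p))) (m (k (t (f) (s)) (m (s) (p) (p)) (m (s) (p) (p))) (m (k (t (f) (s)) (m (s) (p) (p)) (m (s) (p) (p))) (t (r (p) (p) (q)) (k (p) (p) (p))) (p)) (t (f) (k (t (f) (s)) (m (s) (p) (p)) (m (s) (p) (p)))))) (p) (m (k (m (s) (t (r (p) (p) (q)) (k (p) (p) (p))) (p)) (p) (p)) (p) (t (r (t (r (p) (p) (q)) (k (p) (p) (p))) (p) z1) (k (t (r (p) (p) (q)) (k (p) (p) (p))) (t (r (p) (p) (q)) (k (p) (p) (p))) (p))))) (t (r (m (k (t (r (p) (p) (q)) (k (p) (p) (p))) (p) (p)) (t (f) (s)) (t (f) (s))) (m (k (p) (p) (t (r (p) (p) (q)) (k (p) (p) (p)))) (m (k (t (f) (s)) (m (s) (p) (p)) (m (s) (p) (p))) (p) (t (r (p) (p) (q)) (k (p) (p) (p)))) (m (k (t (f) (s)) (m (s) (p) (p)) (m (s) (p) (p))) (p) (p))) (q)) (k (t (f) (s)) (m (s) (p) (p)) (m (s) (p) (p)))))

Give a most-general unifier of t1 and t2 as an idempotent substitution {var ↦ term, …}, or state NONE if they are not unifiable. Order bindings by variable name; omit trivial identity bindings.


{x1 ↦ (t (r (p) (p) (q)) (k (p) (p) (p))), y ↦ (k (t (f) (s)) (m (s) (p) (p)) (m (s) (p) (p)))}


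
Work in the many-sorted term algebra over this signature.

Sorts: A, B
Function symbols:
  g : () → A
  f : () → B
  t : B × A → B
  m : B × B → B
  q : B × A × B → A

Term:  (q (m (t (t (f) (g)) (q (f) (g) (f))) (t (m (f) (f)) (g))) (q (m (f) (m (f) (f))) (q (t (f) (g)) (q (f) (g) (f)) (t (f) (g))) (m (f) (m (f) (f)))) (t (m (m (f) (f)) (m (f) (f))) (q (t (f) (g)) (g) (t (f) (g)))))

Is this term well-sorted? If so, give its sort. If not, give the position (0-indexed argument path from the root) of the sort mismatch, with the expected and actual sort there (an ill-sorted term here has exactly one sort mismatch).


        (f) : B
        (g) : A
      (t (f) (g)) : B
        (f) : B
        (g) : A
        (f) : B
      (q (f) (g) (f)) : A
    (t (t (f) (g)) (q (f) (g) (f))) : B
        (f) : B
        (f) : B
      (m (f) (f)) : B
      (g) : A
    (t (m (f) (f)) (g)) : B
  (m (t (t (f) (g)) (q (f) (g) (f))) (t (m (f) (f)) (g))) : B
      (f) : B
        (f) : B
        (f) : B
      (m (f) (f)) : B
    (m (f) (m (f) (f))) : B
        (f) : B
        (g) : A
      (t (f) (g)) : B
        (f) : B
        (g) : A
        (f) : B
      (q (f) (g) (f)) : A
        (f) : B
        (g) : A
      (t (f) (g)) : B
    (q (t (f) (g)) (q (f) (g) (f)) (t (f) (g))) : A
      (f) : B
        (f) : B
        (f) : B
      (m (f) (f)) : B
    (m (f) (m (f) (f))) : B
  (q (m (f) (m (f) (f))) (q (t (f) (g)) (q (f) (g) (f)) (t (f) (g))) (m (f) (m (f) (f)))) : A
        (f) : B
        (f) : B
      (m (f) (f)) : B
        (f) : B
        (f) : B
      (m (f) (f)) : B
    (m (m (f) (f)) (m (f) (f))) : B
        (f) : B
        (g) : A
      (t (f) (g)) : B
      (g) : A
        (f) : B
        (g) : A
      (t (f) (g)) : B
    (q (t (f) (g)) (g) (t (f) (g))) : A
  (t (m (m (f) (f)) (m (f) (f))) (q (t (f) (g)) (g) (t (f) (g)))) : B
(q (m (t (t (f) (g)) (q (f) (g) (f))) (t (m (f) (f)) (g))) (q (m (f) (m (f) (f))) (q (t (f) (g)) (q (f) (g) (f)) (t (f) (g))) (m (f) (m (f) (f)))) (t (m (m (f) (f)) (m (f) (f))) (q (t (f) (g)) (g) (t (f) (g))))) : A

well-sorted; sort = A


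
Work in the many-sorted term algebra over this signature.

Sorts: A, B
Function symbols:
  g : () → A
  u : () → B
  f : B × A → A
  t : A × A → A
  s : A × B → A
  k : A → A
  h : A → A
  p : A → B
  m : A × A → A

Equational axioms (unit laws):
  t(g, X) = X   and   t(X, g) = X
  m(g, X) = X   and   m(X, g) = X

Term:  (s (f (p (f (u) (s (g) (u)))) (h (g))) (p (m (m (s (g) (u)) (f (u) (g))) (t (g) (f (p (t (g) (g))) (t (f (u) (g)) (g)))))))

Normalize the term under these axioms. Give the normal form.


normal form = (s (f (p (f (u) (s (g) (u)))) (h (g))) (p (m (m (s (g) (u)) (f (u) (g))) (f (p (g)) (f (u) (g))))))

1. (s (f (p (f (u) (s (g) (u)))) (h (g))) (p (m (m (s (g) (u)) (f (u) (g))) (t (g) (f (p (t (g) (g))) (t (f (u) (g)) (g)))))))  →  (s (f (p (f (u) (s (g) (u)))) (h (g))) (p (m (m (s (g) (u)) (f (u) (g))) (f (p (t (g) (g))) (t (f (u) (g)) (g))))))
2. (s (f (p (f (u) (s (g) (u)))) (h (g))) (p (m (m (s (g) (u)) (f (u) (g))) (f (p (t (g) (g))) (t (f (u) (g)) (g))))))  →  (s (f (p (f (u) (s (g) (u)))) (h (g))) (p (m (m (s (g) (u)) (f (u) (g))) (f (p (g)) (t (f (u) (g)) (g))))))
3. (s (f (p (f (u) (s (g) (u)))) (h (g))) (p (m (m (s (g) (u)) (f (u) (g))) (f (p (g)) (t (f (u) (g)) (g))))))  →  (s (f (p (f (u) (s (g) (u)))) (h (g))) (p (m (m (s (g) (u)) (f (u) (g))) (f (p (g)) (f (u) (g))))))


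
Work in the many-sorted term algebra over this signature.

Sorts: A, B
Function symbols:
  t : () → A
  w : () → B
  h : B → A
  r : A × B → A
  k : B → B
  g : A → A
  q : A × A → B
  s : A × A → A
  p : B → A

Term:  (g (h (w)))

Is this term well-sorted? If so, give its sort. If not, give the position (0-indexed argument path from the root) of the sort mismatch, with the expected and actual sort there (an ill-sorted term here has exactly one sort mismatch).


well-sorted; sort = A

    (w) : B
  (h (w)) : A
(g (h (w))) : A


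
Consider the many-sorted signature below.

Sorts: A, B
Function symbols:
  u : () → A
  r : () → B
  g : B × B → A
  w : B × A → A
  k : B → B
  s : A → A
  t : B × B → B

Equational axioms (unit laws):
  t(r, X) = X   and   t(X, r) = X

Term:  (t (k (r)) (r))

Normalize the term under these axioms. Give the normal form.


normal form = (k (r))

1. (t (k (r)) (r))  →  (k (r))


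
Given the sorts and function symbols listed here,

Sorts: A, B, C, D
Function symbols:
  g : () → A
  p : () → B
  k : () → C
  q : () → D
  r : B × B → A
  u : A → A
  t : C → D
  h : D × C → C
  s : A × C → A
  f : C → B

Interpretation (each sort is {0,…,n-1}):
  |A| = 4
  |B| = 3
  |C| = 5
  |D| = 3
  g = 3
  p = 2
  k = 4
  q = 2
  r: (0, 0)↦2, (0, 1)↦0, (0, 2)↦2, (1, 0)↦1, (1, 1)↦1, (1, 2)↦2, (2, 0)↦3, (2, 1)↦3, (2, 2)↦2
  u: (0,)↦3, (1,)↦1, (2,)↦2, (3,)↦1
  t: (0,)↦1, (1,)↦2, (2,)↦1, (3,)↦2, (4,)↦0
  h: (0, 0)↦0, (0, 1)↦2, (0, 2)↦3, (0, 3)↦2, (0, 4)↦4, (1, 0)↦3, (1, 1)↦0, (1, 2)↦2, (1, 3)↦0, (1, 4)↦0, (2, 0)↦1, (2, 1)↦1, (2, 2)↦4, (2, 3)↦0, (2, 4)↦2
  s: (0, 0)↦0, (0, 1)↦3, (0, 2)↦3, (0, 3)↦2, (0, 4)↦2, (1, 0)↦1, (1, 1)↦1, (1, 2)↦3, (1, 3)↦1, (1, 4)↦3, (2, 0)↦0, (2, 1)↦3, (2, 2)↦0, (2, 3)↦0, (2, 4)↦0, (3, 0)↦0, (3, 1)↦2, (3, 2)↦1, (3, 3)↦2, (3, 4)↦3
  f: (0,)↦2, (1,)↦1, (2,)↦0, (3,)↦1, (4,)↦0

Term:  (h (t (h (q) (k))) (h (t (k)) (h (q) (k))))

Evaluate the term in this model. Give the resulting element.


  q = 2
  k = 4
  (h (q) (k)) = h(2, 4) = 2
  (t (h (q) (k))) = t(2,) = 1
  k = 4
  (t (k)) = t(4,) = 0
  q = 2
  k = 4
  (h (q) (k)) = h(2, 4) = 2
  (h (t (k)) (h (q) (k))) = h(0, 2) = 3
  (h (t (h (q) (k))) (h (t (k)) (h (q) (k)))) = h(1, 3) = 0

value = 0


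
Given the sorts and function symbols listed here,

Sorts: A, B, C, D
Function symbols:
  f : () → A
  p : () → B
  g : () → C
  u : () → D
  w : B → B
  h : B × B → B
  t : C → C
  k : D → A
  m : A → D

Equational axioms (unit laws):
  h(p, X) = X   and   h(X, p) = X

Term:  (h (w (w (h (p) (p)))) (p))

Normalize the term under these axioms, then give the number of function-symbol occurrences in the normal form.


size = 3

1. (h (w (w (h (p) (p)))) (p))  →  (w (w (h (p) (p))))
2. (w (w (h (p) (p))))  →  (w (w (p)))
normal form: (w (w (p)))


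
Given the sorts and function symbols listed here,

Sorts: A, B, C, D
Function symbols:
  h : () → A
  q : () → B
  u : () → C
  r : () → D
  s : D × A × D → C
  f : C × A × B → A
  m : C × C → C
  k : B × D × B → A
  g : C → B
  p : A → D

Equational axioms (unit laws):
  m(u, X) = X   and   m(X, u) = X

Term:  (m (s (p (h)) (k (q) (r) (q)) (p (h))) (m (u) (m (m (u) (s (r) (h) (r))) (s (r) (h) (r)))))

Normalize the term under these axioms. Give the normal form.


normal form = (m (s (p (h)) (k (q) (r) (q)) (p (h))) (m (s (r) (h) (r)) (s (r) (h) (r))))

1. (m (s (p (h)) (k (q) (r) (q)) (p (h))) (m (u) (m (m (u) (s (r) (h) (r))) (s (r) (h) (r)))))  →  (m (s (p (h)) (k (q) (r) (q)) (p (h))) (m (m (u) (s (r) (h) (r))) (s (r) (h) (r))))
2. (m (s (p (h)) (k (q) (r) (q)) (p (h))) (m (m (u) (s (r) (h) (r))) (s (r) (h) (r))))  →  (m (s (p (h)) (k (q) (r) (q)) (p (h))) (m (s (r) (h) (r)) (s (r) (h) (r))))


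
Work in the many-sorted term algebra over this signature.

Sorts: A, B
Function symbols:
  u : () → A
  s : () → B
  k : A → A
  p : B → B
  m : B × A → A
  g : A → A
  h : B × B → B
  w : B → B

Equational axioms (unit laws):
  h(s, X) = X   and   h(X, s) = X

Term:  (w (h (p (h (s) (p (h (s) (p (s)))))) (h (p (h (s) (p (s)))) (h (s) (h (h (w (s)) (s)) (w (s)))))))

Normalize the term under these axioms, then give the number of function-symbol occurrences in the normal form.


size = 15

1. (w (h (p (h (s) (p (h (s) (p (s)))))) (h (p (h (s) (p (s)))) (h (s) (h (h (w (s)) (s)) (w (s)))))))  →  (w (h (p (p (h (s) (p (s))))) (h (p (h (s) (p (s)))) (h (s) (h (h (w (s)) (s)) (w (s)))))))
2. (w (h (p (p (h (s) (p (s))))) (h (p (h (s) (p (s)))) (h (s) (h (h (w (s)) (s)) (w (s)))))))  →  (w (h (p (p (p (s)))) (h (p (h (s) (p (s)))) (h (s) (h (h (w (s)) (s)) (w (s)))))))
3. (w (h (p (p (p (s)))) (h (p (h (s) (p (s)))) (h (s) (h (h (w (s)) (s)) (w (s)))))))  →  (w (h (p (p (p (s)))) (h (p (p (s))) (h (s) (h (h (w (s)) (s)) (w (s)))))))
4. (w (h (p (p (p (s)))) (h (p (p (s))) (h (s) (h (h (w (s)) (s)) (w (s)))))))  →  (w (h (p (p (p (s)))) (h (p (p (s))) (h (h (w (s)) (s)) (w (s))))))
5. (w (h (p (p (p (s)))) (h (p (p (s))) (h (h (w (s)) (s)) (w (s))))))  →  (w (h (p (p (p (s)))) (h (p (p (s))) (h (w (s)) (w (s))))))
normal form: (w (h (p (p (p (s)))) (h (p (p (s))) (h (w (s)) (w (s))))))


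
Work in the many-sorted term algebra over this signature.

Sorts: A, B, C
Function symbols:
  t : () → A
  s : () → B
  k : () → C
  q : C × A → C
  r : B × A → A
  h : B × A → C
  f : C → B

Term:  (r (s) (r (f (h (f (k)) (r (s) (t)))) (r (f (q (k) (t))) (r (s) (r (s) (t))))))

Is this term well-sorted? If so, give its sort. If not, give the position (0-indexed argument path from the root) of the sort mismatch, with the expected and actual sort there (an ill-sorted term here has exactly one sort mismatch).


well-sorted; sort = A

  (s) : B
          (k) : C
        (f (k)) : B
          (s) : B
          (t) : A
        (r (s) (t)) : A
      (h (f (k)) (r (s) (t))) : C
    (f (h (f (k)) (r (s) (t)))) : B
          (k) : C
          (t) : A
        (q (k) (t)) : C
      (f (q (k) (t))) : B
        (s) : B
          (s) : B
          (t) : A
        (r (s) (t)) : A
      (r (s) (r (s) (t))) : A
    (r (f (q (k) (t))) (r (s) (r (s) (t)))) : A
  (r (f (h (f (k)) (r (s) (t)))) (r (f (q (k) (t))) (r (s) (r (s) (t))))) : A
(r (s) (r (f (h (f (k)) (r (s) (t)))) (r (f (q (k) (t))) (r (s) (r (s) (t)))))) : A


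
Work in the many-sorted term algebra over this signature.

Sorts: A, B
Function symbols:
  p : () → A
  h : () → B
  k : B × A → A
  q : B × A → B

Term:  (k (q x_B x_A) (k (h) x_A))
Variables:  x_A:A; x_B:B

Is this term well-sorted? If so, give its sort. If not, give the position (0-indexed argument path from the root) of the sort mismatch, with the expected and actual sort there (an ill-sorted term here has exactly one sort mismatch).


    x_B : B
    x_A : A
  (q x_B x_A) : B
    (h) : B
    x_A : A
  (k (h) x_A) : A
(k (q x_B x_A) (k (h) x_A)) : A

well-sorted; sort = A


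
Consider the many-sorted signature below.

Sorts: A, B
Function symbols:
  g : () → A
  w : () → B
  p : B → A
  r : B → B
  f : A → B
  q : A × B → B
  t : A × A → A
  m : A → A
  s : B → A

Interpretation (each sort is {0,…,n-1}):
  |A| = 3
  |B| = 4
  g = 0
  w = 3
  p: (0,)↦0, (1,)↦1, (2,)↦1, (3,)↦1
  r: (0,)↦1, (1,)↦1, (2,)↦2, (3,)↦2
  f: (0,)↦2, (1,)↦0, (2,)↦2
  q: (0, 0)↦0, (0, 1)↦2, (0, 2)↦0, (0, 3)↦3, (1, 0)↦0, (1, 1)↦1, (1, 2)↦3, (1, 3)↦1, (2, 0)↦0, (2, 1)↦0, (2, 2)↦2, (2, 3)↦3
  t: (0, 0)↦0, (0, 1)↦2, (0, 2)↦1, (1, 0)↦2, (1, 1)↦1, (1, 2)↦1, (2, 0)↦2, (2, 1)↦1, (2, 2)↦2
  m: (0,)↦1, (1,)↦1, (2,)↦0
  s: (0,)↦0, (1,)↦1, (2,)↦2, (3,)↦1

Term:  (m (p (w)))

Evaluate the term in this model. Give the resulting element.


  w = 3
  (p (w)) = p(3,) = 1
  (m (p (w))) = m(1,) = 1

value = 1


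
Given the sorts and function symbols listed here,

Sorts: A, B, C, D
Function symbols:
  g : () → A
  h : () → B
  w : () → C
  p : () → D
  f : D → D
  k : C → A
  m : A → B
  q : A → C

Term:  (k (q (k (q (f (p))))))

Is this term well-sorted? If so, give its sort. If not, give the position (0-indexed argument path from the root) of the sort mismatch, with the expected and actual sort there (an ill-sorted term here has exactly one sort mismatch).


          (p) : D
        (f (p)) : D
      (q (f (p))) : ✗ arg 0 at [0, 0, 0, 0] has sort D, expected A

ill-sorted at position [0, 0, 0, 0]: expected A, got D


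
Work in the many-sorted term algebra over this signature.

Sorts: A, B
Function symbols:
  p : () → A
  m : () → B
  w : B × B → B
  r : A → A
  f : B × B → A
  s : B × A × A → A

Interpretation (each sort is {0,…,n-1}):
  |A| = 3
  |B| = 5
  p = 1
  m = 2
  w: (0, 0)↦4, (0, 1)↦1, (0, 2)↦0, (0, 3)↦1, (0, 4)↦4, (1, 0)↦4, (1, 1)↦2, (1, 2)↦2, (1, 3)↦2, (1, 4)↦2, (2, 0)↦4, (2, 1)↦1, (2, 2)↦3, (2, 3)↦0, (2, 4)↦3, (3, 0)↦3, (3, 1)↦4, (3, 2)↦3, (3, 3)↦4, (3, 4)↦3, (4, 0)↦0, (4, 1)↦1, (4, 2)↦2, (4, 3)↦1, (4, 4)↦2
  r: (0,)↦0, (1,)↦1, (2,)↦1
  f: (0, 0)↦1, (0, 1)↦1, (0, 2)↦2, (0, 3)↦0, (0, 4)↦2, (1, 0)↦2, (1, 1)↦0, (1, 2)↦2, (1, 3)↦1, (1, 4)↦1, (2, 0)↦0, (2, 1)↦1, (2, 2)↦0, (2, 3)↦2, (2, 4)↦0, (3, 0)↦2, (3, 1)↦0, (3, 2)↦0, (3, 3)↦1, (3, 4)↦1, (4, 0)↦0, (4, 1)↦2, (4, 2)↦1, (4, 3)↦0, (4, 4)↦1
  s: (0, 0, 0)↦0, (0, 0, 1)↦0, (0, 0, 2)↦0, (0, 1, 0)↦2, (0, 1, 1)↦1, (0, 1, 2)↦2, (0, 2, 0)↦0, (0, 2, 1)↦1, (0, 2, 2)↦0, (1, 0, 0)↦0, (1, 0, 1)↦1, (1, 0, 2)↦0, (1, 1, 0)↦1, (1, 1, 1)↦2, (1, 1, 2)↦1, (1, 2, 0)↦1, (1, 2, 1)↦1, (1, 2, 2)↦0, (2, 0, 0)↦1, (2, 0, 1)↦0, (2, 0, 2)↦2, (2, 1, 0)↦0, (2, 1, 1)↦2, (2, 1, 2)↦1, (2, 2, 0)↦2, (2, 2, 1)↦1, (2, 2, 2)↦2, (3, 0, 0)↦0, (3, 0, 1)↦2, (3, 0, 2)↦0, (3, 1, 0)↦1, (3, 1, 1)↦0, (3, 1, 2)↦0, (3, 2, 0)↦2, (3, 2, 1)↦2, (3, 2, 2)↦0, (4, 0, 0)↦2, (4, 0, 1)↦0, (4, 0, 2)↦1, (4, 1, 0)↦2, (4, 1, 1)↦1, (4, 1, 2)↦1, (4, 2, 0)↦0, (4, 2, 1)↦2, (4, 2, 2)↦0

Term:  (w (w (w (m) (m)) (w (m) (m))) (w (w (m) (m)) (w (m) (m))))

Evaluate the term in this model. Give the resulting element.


  m = 2
  m = 2
  (w (m) (m)) = w(2, 2) = 3
  m = 2
  m = 2
  (w (m) (m)) = w(2, 2) = 3
  (w (w (m) (m)) (w (m) (m))) = w(3, 3) = 4
  m = 2
  m = 2
  (w (m) (m)) = w(2, 2) = 3
  m = 2
  m = 2
  (w (m) (m)) = w(2, 2) = 3
  (w (w (m) (m)) (w (m) (m))) = w(3, 3) = 4
  (w (w (w (m) (m)) (w (m) (m))) (w (w (m) (m)) (w (m) (m)))) = w(4, 4) = 2

value = 2


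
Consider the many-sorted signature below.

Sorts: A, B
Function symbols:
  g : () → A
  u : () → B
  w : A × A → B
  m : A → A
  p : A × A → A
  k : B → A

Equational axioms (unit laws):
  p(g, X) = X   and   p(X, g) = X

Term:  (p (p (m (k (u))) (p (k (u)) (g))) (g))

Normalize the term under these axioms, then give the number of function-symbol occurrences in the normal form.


1. (p (p (m (k (u))) (p (k (u)) (g))) (g))  →  (p (m (k (u))) (p (k (u)) (g)))
2. (p (m (k (u))) (p (k (u)) (g)))  →  (p (m (k (u))) (k (u)))
normal form: (p (m (k (u))) (k (u)))

size = 6


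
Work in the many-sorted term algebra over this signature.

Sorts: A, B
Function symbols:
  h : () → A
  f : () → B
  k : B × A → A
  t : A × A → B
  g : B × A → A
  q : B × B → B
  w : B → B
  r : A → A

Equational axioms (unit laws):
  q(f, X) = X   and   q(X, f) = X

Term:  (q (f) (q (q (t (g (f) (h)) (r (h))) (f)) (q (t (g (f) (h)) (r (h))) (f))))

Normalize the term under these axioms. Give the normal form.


normal form = (q (t (g (f) (h)) (r (h))) (t (g (f) (h)) (r (h))))

1. (q (f) (q (q (t (g (f) (h)) (r (h))) (f)) (q (t (g (f) (h)) (r (h))) (f))))  →  (q (q (t (g (f) (h)) (r (h))) (f)) (q (t (g (f) (h)) (r (h))) (f)))
2. (q (q (t (g (f) (h)) (r (h))) (f)) (q (t (g (f) (h)) (r (h))) (f)))  →  (q (t (g (f) (h)) (r (h))) (q (t (g (f) (h)) (r (h))) (f)))
3. (q (t (g (f) (h)) (r (h))) (q (t (g (f) (h)) (r (h))) (f)))  →  (q (t (g (f) (h)) (r (h))) (t (g (f) (h)) (r (h))))


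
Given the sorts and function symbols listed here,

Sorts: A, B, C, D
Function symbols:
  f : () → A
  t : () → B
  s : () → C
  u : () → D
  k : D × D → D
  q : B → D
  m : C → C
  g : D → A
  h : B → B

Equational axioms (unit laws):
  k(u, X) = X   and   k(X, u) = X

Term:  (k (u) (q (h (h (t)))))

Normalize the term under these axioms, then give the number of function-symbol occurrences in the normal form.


1. (k (u) (q (h (h (t)))))  →  (q (h (h (t))))
normal form: (q (h (h (t))))

size = 4


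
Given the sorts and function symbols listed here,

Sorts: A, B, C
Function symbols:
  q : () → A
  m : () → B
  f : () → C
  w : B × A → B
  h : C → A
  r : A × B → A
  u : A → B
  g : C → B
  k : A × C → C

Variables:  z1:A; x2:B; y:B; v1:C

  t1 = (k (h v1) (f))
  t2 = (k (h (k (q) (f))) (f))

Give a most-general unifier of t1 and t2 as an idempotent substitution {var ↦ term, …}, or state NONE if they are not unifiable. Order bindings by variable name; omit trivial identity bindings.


{v1 ↦ (k (q) (f))}


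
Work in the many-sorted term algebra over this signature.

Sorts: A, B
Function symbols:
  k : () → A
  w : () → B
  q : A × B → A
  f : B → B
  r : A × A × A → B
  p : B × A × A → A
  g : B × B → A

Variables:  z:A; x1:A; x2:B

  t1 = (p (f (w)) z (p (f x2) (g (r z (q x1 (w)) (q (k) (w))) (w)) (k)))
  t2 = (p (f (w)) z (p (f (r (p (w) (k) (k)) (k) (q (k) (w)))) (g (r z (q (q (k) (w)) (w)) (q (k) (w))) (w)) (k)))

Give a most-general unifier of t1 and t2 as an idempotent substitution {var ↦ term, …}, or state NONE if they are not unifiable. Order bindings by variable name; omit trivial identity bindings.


{x1 ↦ (q (k) (w)), x2 ↦ (r (p (w) (k) (k)) (k) (q (k) (w)))}


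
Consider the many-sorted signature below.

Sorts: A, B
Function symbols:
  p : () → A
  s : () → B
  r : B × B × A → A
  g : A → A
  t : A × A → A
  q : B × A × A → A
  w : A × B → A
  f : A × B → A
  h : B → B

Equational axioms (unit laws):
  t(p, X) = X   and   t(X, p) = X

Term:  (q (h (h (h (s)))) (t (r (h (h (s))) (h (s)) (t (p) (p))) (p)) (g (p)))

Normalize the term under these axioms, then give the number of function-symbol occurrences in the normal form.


size = 14

1. (q (h (h (h (s)))) (t (r (h (h (s))) (h (s)) (t (p) (p))) (p)) (g (p)))  →  (q (h (h (h (s)))) (r (h (h (s))) (h (s)) (t (p) (p))) (g (p)))
2. (q (h (h (h (s)))) (r (h (h (s))) (h (s)) (t (p) (p))) (g (p)))  →  (q (h (h (h (s)))) (r (h (h (s))) (h (s)) (p)) (g (p)))
normal form: (q (h (h (h (s)))) (r (h (h (s))) (h (s)) (p)) (g (p)))


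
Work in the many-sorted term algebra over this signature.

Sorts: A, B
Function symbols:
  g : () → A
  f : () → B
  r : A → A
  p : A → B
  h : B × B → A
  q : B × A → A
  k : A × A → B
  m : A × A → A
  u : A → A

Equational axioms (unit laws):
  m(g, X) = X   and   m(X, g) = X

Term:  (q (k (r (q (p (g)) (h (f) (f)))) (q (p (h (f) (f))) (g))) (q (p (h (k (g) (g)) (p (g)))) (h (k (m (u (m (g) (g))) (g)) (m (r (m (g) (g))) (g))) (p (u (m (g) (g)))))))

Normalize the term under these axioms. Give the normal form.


1. (q (k (r (q (p (g)) (h (f) (f)))) (q (p (h (f) (f))) (g))) (q (p (h (k (g) (g)) (p (g)))) (h (k (m (u (m (g) (g))) (g)) (m (r (m (g) (g))) (g))) (p (u (m (g) (g)))))))  →  (q (k (r (q (p (g)) (h (f) (f)))) (q (p (h (f) (f))) (g))) (q (p (h (k (g) (g)) (p (g)))) (h (k (u (m (g) (g))) (m (r (m (g) (g))) (g))) (p (u (m (g) (g)))))))
2. (q (k (r (q (p (g)) (h (f) (f)))) (q (p (h (f) (f))) (g))) (q (p (h (k (g) (g)) (p (g)))) (h (k (u (m (g) (g))) (m (r (m (g) (g))) (g))) (p (u (m (g) (g)))))))  →  (q (k (r (q (p (g)) (h (f) (f)))) (q (p (h (f) (f))) (g))) (q (p (h (k (g) (g)) (p (g)))) (h (k (u (g)) (m (r (m (g) (g))) (g))) (p (u (m (g) (g)))))))
3. (q (k (r (q (p (g)) (h (f) (f)))) (q (p (h (f) (f))) (g))) (q (p (h (k (g) (g)) (p (g)))) (h (k (u (g)) (m (r (m (g) (g))) (g))) (p (u (m (g) (g)))))))  →  (q (k (r (q (p (g)) (h (f) (f)))) (q (p (h (f) (f))) (g))) (q (p (h (k (g) (g)) (p (g)))) (h (k (u (g)) (r (m (g) (g)))) (p (u (m (g) (g)))))))
4. (q (k (r (q (p (g)) (h (f) (f)))) (q (p (h (f) (f))) (g))) (q (p (h (k (g) (g)) (p (g)))) (h (k (u (g)) (r (m (g) (g)))) (p (u (m (g) (g)))))))  →  (q (k (r (q (p (g)) (h (f) (f)))) (q (p (h (f) (f))) (g))) (q (p (h (k (g) (g)) (p (g)))) (h (k (u (g)) (r (g))) (p (u (m (g) (g)))))))
5. (q (k (r (q (p (g)) (h (f) (f)))) (q (p (h (f) (f))) (g))) (q (p (h (k (g) (g)) (p (g)))) (h (k (u (g)) (r (g))) (p (u (m (g) (g)))))))  →  (q (k (r (q (p (g)) (h (f) (f)))) (q (p (h (f) (f))) (g))) (q (p (h (k (g) (g)) (p (g)))) (h (k (u (g)) (r (g))) (p (u (g))))))

normal form = (q (k (r (q (p (g)) (h (f) (f)))) (q (p (h (f) (f))) (g))) (q (p (h (k (g) (g)) (p (g)))) (h (k (u (g)) (r (g))) (p (u (g))))))
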